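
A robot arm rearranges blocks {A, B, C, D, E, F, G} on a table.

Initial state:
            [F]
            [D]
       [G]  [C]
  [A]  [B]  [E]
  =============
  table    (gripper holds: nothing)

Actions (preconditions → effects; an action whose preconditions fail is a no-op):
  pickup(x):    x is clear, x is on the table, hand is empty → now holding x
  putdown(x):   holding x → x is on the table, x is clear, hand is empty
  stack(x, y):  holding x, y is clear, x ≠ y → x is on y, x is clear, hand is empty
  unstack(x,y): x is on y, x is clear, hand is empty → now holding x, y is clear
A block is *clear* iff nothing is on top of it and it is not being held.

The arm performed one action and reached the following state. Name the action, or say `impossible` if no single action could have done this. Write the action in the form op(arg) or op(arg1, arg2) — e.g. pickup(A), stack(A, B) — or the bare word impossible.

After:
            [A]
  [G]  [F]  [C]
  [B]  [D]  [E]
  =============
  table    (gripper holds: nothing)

impossible

target: towers=[B/G; D/F; E/C/A] holding=-
     unstack(F, D) → towers=[A; B/G; E/C/D] holding=F
     unstack(G, B) → towers=[A; B; E/C/D/F] holding=G
         pickup(A) → towers=[B/G; E/C/D/F] holding=A
none of the 3 applicable actions match → impossible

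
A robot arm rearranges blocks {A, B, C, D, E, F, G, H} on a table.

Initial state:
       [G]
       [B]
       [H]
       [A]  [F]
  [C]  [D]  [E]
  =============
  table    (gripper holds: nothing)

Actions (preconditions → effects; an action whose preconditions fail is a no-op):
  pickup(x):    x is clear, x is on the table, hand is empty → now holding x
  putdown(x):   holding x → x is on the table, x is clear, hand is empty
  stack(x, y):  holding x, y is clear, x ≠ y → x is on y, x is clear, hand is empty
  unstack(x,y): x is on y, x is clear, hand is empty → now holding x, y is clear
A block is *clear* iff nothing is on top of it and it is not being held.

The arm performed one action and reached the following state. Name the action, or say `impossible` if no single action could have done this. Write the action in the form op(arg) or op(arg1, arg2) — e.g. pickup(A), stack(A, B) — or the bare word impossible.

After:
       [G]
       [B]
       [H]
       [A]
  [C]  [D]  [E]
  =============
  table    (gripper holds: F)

target: towers=[C; D/A/H/B/G; E] holding=F
     unstack(G, B) → towers=[C; D/A/H/B; E/F] holding=G
     unstack(F, E) → towers=[C; D/A/H/B/G; E] holding=F  ← match
         pickup(C) → towers=[D/A/H/B/G; E/F] holding=C

unstack(F, E)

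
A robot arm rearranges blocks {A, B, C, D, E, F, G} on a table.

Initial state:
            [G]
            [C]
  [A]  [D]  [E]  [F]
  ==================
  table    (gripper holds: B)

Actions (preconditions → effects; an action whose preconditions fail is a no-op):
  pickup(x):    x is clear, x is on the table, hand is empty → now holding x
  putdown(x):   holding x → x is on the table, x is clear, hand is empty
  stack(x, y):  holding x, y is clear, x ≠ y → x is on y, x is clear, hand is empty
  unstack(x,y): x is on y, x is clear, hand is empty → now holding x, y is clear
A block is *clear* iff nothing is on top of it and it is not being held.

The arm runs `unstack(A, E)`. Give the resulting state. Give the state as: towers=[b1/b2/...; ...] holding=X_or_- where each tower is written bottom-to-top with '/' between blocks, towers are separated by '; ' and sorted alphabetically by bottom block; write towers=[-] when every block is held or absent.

towers=[A; D; E/C/G; F] holding=B

before: towers=[A; D; E/C/G; F] holding=B
pre[unstack(A, E)]: on(A,E) ✗, clear(A) ✓, handempty ✗
on(A,E), handempty unmet → unstack(A, E) is a no-op
after:  towers=[A; D; E/C/G; F] holding=B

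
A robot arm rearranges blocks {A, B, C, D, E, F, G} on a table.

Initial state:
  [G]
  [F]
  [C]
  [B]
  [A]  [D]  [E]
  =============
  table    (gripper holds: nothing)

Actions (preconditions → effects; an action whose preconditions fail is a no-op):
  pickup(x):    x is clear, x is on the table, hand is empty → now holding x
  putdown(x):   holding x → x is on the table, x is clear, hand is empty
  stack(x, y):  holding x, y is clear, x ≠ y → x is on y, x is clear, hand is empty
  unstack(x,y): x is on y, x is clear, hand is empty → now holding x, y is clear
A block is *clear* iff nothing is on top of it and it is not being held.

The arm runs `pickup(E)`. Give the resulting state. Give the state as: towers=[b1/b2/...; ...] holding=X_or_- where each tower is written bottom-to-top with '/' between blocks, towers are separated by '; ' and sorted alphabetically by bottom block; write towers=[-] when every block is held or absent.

towers=[A/B/C/F/G; D] holding=E

before: towers=[A/B/C/F/G; D; E] holding=-
pre[pickup(E)]: clear(E) yes, ontable(E) yes, handempty yes
all met → apply pickup(E)
after:  towers=[A/B/C/F/G; D] holding=E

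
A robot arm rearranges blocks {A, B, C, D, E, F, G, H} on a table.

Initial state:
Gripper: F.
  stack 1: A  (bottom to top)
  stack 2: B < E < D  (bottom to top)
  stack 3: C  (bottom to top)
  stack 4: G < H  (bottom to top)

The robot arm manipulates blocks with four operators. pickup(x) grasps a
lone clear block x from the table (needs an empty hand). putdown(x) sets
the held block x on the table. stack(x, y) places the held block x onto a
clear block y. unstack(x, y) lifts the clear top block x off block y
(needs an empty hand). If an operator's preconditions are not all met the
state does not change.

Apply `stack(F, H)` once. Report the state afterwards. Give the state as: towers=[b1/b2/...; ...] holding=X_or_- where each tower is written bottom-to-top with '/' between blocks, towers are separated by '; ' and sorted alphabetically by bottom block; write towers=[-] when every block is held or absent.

towers=[A; B/E/D; C; G/H/F] holding=-

before: towers=[A; B/E/D; C; G/H] holding=F
pre[stack(F, H)]: holding(F) yes, clear(H) yes, F≠H yes
all met → apply stack(F, H)
after:  towers=[A; B/E/D; C; G/H/F] holding=-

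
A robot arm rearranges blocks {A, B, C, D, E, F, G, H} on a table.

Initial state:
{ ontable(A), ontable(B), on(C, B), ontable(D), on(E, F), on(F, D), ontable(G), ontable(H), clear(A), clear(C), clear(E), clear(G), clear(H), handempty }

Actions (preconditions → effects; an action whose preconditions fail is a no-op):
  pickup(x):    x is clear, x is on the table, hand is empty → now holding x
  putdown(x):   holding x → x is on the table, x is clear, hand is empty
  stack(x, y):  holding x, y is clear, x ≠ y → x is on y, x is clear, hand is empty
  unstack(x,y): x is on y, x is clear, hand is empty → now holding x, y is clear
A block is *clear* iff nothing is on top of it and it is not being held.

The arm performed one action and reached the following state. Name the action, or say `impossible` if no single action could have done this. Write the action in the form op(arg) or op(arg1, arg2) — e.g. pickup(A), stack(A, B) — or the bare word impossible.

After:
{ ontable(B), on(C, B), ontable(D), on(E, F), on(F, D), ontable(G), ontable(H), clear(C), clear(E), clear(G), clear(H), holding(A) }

pickup(A)

target: towers=[B/C; D/F/E; G; H] holding=A
         pickup(G) → towers=[A; B/C; D/F/E; H] holding=G
         pickup(A) → towers=[B/C; D/F/E; G; H] holding=A  ← match
     unstack(E, F) → towers=[A; B/C; D/F; G; H] holding=E
         pickup(H) → towers=[A; B/C; D/F/E; G] holding=H
     unstack(C, B) → towers=[A; B; D/F/E; G; H] holding=C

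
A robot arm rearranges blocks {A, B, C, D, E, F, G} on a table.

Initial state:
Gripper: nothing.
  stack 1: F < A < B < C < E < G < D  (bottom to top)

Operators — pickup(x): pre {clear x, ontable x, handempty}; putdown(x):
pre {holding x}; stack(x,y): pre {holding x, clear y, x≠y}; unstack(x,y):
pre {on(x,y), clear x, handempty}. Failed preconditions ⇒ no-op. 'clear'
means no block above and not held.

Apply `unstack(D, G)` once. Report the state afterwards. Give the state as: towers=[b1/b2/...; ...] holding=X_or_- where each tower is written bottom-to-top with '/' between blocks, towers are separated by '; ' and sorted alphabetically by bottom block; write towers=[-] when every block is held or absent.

before: towers=[F/A/B/C/E/G/D] holding=-
pre[unstack(D, G)]: on(D,G) yes, clear(D) yes, handempty yes
all met → apply unstack(D, G)
after:  towers=[F/A/B/C/E/G] holding=D

towers=[F/A/B/C/E/G] holding=D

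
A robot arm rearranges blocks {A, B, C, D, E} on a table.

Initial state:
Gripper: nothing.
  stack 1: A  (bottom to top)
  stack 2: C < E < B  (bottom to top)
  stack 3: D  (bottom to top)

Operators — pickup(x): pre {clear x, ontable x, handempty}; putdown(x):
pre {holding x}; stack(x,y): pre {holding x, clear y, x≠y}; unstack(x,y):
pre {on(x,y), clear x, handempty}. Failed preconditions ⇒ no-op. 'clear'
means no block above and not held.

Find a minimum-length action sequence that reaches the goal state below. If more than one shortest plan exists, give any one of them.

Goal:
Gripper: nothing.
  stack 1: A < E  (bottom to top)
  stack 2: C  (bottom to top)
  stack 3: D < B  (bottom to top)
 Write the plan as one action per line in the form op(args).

step 1 (unstack(B, E)): towers=[A; C/E; D] holding=B
step 2 (stack(B, D)): towers=[A; C/E; D/B] holding=-
step 3 (unstack(E, C)): towers=[A; C; D/B] holding=E
step 4 (stack(E, A)): towers=[A/E; C; D/B] holding=-
goal check: towers=[A/E; C; D/B] holding=- — reached (length 4, optimal by BFS)

unstack(B, E)
stack(B, D)
unstack(E, C)
stack(E, A)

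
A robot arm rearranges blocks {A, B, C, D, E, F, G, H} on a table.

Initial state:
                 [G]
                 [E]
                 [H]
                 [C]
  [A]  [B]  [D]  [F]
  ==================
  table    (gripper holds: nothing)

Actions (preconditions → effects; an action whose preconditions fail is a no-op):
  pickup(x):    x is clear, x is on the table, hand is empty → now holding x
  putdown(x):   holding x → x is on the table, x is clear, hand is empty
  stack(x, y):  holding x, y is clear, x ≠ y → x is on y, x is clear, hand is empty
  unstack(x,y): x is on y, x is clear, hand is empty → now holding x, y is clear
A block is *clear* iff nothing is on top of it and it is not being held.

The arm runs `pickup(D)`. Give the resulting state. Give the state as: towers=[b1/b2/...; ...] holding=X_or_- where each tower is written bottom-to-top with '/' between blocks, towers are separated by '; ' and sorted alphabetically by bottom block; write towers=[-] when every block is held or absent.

towers=[A; B; F/C/H/E/G] holding=D

before: towers=[A; B; D; F/C/H/E/G] holding=-
pre[pickup(D)]: clear(D) yes, ontable(D) yes, handempty yes
all met → apply pickup(D)
after:  towers=[A; B; F/C/H/E/G] holding=D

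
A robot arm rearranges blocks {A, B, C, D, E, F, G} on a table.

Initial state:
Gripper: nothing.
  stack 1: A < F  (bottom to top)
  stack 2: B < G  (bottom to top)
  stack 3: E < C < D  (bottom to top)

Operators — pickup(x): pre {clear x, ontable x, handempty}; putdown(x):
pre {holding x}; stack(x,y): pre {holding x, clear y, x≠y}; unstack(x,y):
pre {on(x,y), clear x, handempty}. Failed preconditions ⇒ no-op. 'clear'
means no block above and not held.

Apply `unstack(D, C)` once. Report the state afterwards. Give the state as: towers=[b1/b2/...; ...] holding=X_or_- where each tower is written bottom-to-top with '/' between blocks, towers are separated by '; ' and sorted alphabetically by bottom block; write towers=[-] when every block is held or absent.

towers=[A/F; B/G; E/C] holding=D

before: towers=[A/F; B/G; E/C/D] holding=-
pre[unstack(D, C)]: on(D,C) yes, clear(D) yes, handempty yes
all met → apply unstack(D, C)
after:  towers=[A/F; B/G; E/C] holding=D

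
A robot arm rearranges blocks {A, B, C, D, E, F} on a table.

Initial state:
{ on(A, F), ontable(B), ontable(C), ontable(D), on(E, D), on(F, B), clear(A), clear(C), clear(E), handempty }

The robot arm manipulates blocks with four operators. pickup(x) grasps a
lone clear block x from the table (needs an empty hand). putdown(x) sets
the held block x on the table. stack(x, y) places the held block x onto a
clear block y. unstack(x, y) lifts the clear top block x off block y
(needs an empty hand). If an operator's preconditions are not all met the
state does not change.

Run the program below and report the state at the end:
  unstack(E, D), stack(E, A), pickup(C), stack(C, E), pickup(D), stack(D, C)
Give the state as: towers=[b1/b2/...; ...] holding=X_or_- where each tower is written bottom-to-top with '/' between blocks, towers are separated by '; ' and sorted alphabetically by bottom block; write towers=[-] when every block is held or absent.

towers=[B/F/A/E/C/D] holding=-

step 1 (unstack(E, D)): towers=[B/F/A; C; D] holding=E
step 2 (stack(E, A)): towers=[B/F/A/E; C; D] holding=-
step 3 (pickup(C)): towers=[B/F/A/E; D] holding=C
step 4 (stack(C, E)): towers=[B/F/A/E/C; D] holding=-
step 5 (pickup(D)): towers=[B/F/A/E/C] holding=D
step 6 (stack(D, C)): towers=[B/F/A/E/C/D] holding=-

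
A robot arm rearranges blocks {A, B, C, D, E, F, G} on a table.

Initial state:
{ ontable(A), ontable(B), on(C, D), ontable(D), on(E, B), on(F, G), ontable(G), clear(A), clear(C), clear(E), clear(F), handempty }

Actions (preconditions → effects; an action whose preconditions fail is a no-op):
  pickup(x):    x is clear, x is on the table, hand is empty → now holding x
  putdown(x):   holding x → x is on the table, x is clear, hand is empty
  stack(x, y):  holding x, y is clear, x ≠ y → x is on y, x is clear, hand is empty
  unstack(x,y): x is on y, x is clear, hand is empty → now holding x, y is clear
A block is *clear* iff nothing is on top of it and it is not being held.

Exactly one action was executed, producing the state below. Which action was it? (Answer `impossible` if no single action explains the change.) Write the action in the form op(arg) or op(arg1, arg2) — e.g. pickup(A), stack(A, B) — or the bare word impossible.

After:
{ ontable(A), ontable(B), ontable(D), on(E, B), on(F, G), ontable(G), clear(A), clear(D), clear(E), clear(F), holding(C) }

target: towers=[A; B/E; D; G/F] holding=C
     unstack(F, G) → towers=[A; B/E; D/C; G] holding=F
         pickup(A) → towers=[B/E; D/C; G/F] holding=A
     unstack(E, B) → towers=[A; B; D/C; G/F] holding=E
     unstack(C, D) → towers=[A; B/E; D; G/F] holding=C  ← match

unstack(C, D)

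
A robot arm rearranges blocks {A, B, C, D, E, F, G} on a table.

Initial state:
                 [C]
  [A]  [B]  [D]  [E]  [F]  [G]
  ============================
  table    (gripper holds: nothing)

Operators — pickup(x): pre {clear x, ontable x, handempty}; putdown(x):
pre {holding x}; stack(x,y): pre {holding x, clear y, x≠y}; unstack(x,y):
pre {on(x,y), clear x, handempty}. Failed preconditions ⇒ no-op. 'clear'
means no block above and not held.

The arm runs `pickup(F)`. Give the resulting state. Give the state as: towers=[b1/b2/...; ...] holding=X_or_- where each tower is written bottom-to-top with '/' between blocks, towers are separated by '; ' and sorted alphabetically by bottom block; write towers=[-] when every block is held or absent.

before: towers=[A; B; D; E/C; F; G] holding=-
pre[pickup(F)]: clear(F) ok, ontable(F) ok, handempty ok
all met → apply pickup(F)
after:  towers=[A; B; D; E/C; G] holding=F

towers=[A; B; D; E/C; G] holding=F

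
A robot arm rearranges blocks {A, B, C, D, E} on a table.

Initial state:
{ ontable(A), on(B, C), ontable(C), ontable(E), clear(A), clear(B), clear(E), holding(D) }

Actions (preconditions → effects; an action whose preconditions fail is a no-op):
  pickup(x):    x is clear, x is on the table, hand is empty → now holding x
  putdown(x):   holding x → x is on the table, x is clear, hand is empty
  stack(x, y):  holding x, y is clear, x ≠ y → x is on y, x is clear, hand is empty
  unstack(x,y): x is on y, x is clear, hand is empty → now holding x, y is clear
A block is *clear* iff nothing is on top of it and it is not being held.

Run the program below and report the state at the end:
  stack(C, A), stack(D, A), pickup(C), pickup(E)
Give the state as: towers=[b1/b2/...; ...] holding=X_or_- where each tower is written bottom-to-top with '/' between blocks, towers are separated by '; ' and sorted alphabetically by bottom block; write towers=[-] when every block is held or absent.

step 1 (stack(C, A)) [no-op]: towers=[A; C/B; E] holding=D
step 2 (stack(D, A)): towers=[A/D; C/B; E] holding=-
step 3 (pickup(C)) [no-op]: towers=[A/D; C/B; E] holding=-
step 4 (pickup(E)): towers=[A/D; C/B] holding=E

towers=[A/D; C/B] holding=E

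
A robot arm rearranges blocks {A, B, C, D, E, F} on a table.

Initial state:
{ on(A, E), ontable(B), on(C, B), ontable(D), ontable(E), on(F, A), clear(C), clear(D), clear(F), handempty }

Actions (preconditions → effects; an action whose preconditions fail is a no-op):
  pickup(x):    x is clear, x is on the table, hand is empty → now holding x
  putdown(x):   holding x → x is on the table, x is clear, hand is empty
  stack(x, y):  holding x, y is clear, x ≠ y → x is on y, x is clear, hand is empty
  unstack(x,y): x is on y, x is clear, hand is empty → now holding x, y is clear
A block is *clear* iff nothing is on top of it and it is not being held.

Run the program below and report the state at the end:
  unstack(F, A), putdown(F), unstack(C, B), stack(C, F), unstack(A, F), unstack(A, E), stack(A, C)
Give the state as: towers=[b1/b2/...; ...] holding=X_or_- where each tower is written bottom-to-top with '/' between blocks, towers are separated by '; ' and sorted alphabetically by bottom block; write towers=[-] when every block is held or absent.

step 1 (unstack(F, A)): towers=[B/C; D; E/A] holding=F
step 2 (putdown(F)): towers=[B/C; D; E/A; F] holding=-
step 3 (unstack(C, B)): towers=[B; D; E/A; F] holding=C
step 4 (stack(C, F)): towers=[B; D; E/A; F/C] holding=-
step 5 (unstack(A, F)) [no-op]: towers=[B; D; E/A; F/C] holding=-
step 6 (unstack(A, E)): towers=[B; D; E; F/C] holding=A
step 7 (stack(A, C)): towers=[B; D; E; F/C/A] holding=-

towers=[B; D; E; F/C/A] holding=-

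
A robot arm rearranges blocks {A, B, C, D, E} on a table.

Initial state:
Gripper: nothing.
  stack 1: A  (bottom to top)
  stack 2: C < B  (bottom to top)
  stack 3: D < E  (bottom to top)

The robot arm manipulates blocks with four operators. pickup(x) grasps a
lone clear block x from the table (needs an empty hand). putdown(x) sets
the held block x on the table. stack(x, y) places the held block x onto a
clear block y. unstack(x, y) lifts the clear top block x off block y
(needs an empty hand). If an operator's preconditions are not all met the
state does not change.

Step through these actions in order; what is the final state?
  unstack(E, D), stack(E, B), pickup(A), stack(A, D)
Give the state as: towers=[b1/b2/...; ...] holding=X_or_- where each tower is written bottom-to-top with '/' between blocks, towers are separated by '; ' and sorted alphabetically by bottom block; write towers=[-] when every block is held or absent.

step 1 (unstack(E, D)): towers=[A; C/B; D] holding=E
step 2 (stack(E, B)): towers=[A; C/B/E; D] holding=-
step 3 (pickup(A)): towers=[C/B/E; D] holding=A
step 4 (stack(A, D)): towers=[C/B/E; D/A] holding=-

towers=[C/B/E; D/A] holding=-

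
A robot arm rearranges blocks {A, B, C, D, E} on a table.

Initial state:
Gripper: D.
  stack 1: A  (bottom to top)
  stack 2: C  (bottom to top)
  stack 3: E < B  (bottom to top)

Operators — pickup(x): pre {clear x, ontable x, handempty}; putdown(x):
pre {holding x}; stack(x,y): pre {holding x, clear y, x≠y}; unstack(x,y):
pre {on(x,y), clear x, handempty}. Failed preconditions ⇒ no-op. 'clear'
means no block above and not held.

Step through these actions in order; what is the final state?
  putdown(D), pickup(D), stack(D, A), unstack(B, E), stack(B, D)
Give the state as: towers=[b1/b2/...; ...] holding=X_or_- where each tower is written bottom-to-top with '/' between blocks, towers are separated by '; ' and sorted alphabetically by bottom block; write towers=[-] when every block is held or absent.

towers=[A/D/B; C; E] holding=-

step 1 (putdown(D)): towers=[A; C; D; E/B] holding=-
step 2 (pickup(D)): towers=[A; C; E/B] holding=D
step 3 (stack(D, A)): towers=[A/D; C; E/B] holding=-
step 4 (unstack(B, E)): towers=[A/D; C; E] holding=B
step 5 (stack(B, D)): towers=[A/D/B; C; E] holding=-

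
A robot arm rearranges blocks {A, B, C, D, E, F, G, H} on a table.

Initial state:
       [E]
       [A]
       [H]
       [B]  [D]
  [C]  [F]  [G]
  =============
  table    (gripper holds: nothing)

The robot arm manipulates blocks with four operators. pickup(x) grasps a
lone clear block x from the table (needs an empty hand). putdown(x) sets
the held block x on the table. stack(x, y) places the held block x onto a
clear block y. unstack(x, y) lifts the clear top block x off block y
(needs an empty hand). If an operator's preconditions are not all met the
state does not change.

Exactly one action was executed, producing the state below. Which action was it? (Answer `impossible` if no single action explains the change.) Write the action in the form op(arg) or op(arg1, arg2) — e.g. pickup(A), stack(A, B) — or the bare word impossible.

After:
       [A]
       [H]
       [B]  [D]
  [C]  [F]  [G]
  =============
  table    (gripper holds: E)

unstack(E, A)

target: towers=[C; F/B/H/A; G/D] holding=E
     unstack(E, A) → towers=[C; F/B/H/A; G/D] holding=E  ← match
     unstack(D, G) → towers=[C; F/B/H/A/E; G] holding=D
         pickup(C) → towers=[F/B/H/A/E; G/D] holding=C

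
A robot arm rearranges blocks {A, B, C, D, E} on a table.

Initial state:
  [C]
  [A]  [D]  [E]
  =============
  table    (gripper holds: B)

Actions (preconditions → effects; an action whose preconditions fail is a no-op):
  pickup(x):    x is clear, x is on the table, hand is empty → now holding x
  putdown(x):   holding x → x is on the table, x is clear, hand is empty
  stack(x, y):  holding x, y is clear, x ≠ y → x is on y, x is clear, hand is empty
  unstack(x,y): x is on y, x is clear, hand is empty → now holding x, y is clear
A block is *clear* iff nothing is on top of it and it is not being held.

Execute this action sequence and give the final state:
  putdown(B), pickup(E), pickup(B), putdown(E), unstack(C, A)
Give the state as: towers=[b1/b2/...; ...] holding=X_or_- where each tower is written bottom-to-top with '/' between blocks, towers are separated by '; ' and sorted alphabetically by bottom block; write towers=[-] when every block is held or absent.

towers=[A; B; D; E] holding=C

step 1 (putdown(B)): towers=[A/C; B; D; E] holding=-
step 2 (pickup(E)): towers=[A/C; B; D] holding=E
step 3 (pickup(B)) [no-op]: towers=[A/C; B; D] holding=E
step 4 (putdown(E)): towers=[A/C; B; D; E] holding=-
step 5 (unstack(C, A)): towers=[A; B; D; E] holding=C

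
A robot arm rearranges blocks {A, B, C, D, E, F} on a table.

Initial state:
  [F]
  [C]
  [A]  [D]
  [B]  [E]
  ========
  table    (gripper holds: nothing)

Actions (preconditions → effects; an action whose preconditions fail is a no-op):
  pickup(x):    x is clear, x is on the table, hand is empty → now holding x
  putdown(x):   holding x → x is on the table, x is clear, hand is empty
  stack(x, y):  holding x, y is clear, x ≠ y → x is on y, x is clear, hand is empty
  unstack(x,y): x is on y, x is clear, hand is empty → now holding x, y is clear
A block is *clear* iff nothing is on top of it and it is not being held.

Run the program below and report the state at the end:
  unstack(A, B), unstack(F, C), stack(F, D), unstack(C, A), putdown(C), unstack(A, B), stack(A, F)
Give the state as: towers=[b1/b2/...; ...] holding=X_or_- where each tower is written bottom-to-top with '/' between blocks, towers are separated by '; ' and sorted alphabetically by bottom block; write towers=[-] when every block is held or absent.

towers=[B; C; E/D/F/A] holding=-

step 1 (unstack(A, B)) [no-op]: towers=[B/A/C/F; E/D] holding=-
step 2 (unstack(F, C)): towers=[B/A/C; E/D] holding=F
step 3 (stack(F, D)): towers=[B/A/C; E/D/F] holding=-
step 4 (unstack(C, A)): towers=[B/A; E/D/F] holding=C
step 5 (putdown(C)): towers=[B/A; C; E/D/F] holding=-
step 6 (unstack(A, B)): towers=[B; C; E/D/F] holding=A
step 7 (stack(A, F)): towers=[B; C; E/D/F/A] holding=-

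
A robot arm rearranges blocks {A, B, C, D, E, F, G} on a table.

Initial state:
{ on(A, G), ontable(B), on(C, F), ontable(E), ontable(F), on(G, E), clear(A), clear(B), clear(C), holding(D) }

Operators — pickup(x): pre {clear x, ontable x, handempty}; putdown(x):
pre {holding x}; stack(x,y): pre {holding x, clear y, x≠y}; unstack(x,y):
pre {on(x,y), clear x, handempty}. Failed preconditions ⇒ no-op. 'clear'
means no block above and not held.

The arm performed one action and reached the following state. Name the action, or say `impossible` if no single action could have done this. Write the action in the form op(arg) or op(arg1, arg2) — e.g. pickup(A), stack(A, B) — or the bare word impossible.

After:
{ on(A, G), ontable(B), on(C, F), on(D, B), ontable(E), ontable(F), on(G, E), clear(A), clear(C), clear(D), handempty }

stack(D, B)

target: towers=[B/D; E/G/A; F/C] holding=-
        putdown(D) → towers=[B; D; E/G/A; F/C] holding=-
       stack(D, B) → towers=[B/D; E/G/A; F/C] holding=-  ← match
       stack(D, A) → towers=[B; E/G/A/D; F/C] holding=-
       stack(D, C) → towers=[B; E/G/A; F/C/D] holding=-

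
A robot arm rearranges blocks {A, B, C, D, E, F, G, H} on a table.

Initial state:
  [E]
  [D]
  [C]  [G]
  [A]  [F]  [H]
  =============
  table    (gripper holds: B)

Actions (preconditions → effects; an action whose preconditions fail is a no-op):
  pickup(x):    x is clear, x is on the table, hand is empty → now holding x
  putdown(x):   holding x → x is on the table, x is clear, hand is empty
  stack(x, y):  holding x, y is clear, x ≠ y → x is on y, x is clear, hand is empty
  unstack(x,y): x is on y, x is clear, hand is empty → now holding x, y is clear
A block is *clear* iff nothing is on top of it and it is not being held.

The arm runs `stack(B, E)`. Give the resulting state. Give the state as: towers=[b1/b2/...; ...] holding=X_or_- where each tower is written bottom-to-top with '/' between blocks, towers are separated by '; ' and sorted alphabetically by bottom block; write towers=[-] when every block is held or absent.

before: towers=[A/C/D/E; F/G; H] holding=B
pre[stack(B, E)]: holding(B) yes, clear(E) yes, B≠E yes
all met → apply stack(B, E)
after:  towers=[A/C/D/E/B; F/G; H] holding=-

towers=[A/C/D/E/B; F/G; H] holding=-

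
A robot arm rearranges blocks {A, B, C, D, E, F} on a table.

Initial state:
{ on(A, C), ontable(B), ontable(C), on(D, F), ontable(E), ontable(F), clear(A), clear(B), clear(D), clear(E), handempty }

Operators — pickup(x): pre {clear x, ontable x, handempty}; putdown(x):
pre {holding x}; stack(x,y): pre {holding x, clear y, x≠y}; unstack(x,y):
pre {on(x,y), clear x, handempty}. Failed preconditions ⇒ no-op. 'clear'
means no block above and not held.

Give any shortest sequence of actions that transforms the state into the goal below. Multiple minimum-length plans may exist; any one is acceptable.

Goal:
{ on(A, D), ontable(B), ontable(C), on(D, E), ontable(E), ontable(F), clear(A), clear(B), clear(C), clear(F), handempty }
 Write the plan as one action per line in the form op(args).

step 1 (unstack(D, F)): towers=[B; C/A; E; F] holding=D
step 2 (stack(D, E)): towers=[B; C/A; E/D; F] holding=-
step 3 (unstack(A, C)): towers=[B; C; E/D; F] holding=A
step 4 (stack(A, D)): towers=[B; C; E/D/A; F] holding=-
goal check: towers=[B; C; E/D/A; F] holding=- — reached (length 4, optimal by BFS)

unstack(D, F)
stack(D, E)
unstack(A, C)
stack(A, D)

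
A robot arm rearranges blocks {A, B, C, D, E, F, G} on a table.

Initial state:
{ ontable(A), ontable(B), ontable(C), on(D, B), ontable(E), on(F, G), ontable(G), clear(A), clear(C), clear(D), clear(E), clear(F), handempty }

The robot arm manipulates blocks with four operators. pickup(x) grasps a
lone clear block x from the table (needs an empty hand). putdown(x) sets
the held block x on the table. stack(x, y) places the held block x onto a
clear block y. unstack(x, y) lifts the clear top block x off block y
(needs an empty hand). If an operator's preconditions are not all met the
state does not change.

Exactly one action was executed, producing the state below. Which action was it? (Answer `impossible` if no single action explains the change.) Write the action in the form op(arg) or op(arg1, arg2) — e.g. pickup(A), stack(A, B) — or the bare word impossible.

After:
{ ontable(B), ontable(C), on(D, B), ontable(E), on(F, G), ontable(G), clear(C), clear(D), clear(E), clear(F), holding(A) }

pickup(A)

target: towers=[B/D; C; E; G/F] holding=A
     unstack(F, G) → towers=[A; B/D; C; E; G] holding=F
     unstack(D, B) → towers=[A; B; C; E; G/F] holding=D
         pickup(A) → towers=[B/D; C; E; G/F] holding=A  ← match
         pickup(E) → towers=[A; B/D; C; G/F] holding=E
         pickup(C) → towers=[A; B/D; E; G/F] holding=C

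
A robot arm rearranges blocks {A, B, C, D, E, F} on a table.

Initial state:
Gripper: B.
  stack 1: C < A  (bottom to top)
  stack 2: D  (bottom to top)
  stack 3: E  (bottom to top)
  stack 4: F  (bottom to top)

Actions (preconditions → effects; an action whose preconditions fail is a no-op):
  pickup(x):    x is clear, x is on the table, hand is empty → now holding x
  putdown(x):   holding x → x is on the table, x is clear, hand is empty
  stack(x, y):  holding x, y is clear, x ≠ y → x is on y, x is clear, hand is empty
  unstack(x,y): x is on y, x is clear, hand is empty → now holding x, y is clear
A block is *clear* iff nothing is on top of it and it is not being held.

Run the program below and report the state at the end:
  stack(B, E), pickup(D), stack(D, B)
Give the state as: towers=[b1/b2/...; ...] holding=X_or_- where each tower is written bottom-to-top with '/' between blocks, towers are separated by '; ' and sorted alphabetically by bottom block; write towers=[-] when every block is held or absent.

towers=[C/A; E/B/D; F] holding=-

step 1 (stack(B, E)): towers=[C/A; D; E/B; F] holding=-
step 2 (pickup(D)): towers=[C/A; E/B; F] holding=D
step 3 (stack(D, B)): towers=[C/A; E/B/D; F] holding=-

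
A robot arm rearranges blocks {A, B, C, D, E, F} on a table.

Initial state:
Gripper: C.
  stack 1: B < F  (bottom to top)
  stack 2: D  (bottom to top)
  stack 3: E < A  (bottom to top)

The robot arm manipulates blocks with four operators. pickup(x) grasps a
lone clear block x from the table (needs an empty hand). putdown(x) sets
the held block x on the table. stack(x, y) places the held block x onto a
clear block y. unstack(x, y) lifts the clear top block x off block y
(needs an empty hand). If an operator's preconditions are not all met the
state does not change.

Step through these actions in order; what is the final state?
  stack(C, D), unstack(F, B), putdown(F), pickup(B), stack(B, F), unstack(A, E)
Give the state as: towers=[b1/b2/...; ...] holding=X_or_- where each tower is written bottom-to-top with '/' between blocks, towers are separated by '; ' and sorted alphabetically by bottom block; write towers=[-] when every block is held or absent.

step 1 (stack(C, D)): towers=[B/F; D/C; E/A] holding=-
step 2 (unstack(F, B)): towers=[B; D/C; E/A] holding=F
step 3 (putdown(F)): towers=[B; D/C; E/A; F] holding=-
step 4 (pickup(B)): towers=[D/C; E/A; F] holding=B
step 5 (stack(B, F)): towers=[D/C; E/A; F/B] holding=-
step 6 (unstack(A, E)): towers=[D/C; E; F/B] holding=A

towers=[D/C; E; F/B] holding=A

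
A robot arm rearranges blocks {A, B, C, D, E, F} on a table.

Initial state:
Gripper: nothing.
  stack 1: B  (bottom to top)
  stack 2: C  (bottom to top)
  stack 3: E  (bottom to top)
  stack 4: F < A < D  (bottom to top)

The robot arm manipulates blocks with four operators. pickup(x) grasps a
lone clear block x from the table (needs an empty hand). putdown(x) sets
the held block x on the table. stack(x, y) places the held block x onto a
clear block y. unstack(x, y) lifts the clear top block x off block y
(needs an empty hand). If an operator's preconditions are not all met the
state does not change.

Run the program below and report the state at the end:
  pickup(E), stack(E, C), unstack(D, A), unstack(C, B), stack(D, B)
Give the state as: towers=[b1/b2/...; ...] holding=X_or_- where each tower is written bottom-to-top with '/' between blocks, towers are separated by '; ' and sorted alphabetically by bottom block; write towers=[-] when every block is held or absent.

step 1 (pickup(E)): towers=[B; C; F/A/D] holding=E
step 2 (stack(E, C)): towers=[B; C/E; F/A/D] holding=-
step 3 (unstack(D, A)): towers=[B; C/E; F/A] holding=D
step 4 (unstack(C, B)) [no-op]: towers=[B; C/E; F/A] holding=D
step 5 (stack(D, B)): towers=[B/D; C/E; F/A] holding=-

towers=[B/D; C/E; F/A] holding=-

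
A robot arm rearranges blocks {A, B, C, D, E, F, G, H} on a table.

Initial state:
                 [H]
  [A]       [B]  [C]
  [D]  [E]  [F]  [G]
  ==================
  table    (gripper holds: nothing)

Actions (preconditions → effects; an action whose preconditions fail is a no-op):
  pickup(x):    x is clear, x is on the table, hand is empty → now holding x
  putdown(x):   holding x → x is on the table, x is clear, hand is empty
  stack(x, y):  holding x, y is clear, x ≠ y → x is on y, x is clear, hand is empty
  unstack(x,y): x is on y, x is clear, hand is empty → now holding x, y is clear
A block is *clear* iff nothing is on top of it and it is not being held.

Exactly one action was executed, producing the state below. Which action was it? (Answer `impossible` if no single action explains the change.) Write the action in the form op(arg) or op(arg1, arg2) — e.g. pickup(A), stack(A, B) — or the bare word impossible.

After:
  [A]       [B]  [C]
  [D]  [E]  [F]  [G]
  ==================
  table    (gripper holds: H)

target: towers=[D/A; E; F/B; G/C] holding=H
     unstack(A, D) → towers=[D; E; F/B; G/C/H] holding=A
         pickup(E) → towers=[D/A; F/B; G/C/H] holding=E
     unstack(H, C) → towers=[D/A; E; F/B; G/C] holding=H  ← match
     unstack(B, F) → towers=[D/A; E; F; G/C/H] holding=B

unstack(H, C)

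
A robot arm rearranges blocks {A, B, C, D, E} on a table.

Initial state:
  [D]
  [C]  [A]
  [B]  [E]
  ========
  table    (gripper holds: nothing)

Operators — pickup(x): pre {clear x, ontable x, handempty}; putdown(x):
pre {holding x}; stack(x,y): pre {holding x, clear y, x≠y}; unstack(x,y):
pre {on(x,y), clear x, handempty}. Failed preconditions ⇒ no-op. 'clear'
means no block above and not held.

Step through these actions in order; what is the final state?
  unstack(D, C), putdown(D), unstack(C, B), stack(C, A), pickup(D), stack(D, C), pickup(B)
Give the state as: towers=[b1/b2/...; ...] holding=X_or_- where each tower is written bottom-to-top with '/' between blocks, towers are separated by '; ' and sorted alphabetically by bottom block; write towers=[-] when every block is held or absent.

step 1 (unstack(D, C)): towers=[B/C; E/A] holding=D
step 2 (putdown(D)): towers=[B/C; D; E/A] holding=-
step 3 (unstack(C, B)): towers=[B; D; E/A] holding=C
step 4 (stack(C, A)): towers=[B; D; E/A/C] holding=-
step 5 (pickup(D)): towers=[B; E/A/C] holding=D
step 6 (stack(D, C)): towers=[B; E/A/C/D] holding=-
step 7 (pickup(B)): towers=[E/A/C/D] holding=B

towers=[E/A/C/D] holding=B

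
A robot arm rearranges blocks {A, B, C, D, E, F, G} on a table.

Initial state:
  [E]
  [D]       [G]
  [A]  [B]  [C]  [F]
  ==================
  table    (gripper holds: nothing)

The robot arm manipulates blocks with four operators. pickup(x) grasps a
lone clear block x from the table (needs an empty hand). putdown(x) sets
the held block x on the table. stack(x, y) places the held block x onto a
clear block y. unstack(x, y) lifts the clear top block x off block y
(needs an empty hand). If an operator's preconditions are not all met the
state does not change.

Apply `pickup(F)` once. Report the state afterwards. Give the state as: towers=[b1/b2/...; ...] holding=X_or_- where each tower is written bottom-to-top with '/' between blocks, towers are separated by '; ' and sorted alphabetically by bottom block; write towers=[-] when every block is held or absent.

towers=[A/D/E; B; C/G] holding=F

before: towers=[A/D/E; B; C/G; F] holding=-
pre[pickup(F)]: clear(F) yes, ontable(F) yes, handempty yes
all met → apply pickup(F)
after:  towers=[A/D/E; B; C/G] holding=F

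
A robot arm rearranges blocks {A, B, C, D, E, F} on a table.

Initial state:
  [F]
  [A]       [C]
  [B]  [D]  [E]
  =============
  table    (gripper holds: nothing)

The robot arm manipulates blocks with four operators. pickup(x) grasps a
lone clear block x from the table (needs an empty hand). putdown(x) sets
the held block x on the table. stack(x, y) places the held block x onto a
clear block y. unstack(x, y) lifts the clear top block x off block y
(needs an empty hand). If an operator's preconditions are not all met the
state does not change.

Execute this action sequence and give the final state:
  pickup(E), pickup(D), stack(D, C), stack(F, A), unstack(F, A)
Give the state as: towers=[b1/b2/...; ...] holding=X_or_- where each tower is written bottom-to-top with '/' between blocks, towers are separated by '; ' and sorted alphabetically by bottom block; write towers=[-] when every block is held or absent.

step 1 (pickup(E)) [no-op]: towers=[B/A/F; D; E/C] holding=-
step 2 (pickup(D)): towers=[B/A/F; E/C] holding=D
step 3 (stack(D, C)): towers=[B/A/F; E/C/D] holding=-
step 4 (stack(F, A)) [no-op]: towers=[B/A/F; E/C/D] holding=-
step 5 (unstack(F, A)): towers=[B/A; E/C/D] holding=F

towers=[B/A; E/C/D] holding=F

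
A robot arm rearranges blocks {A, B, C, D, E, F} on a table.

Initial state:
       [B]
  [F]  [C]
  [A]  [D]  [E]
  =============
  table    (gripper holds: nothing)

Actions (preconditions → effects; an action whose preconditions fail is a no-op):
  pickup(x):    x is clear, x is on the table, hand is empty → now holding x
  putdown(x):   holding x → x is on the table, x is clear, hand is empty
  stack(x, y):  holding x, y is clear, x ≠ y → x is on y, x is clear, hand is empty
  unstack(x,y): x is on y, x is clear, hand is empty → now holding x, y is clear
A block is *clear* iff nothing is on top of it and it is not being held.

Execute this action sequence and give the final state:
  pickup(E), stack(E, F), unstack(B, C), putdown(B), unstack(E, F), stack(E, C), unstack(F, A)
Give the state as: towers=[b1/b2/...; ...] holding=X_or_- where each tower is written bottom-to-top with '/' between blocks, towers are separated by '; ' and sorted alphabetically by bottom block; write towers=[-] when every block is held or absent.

towers=[A; B; D/C/E] holding=F

step 1 (pickup(E)): towers=[A/F; D/C/B] holding=E
step 2 (stack(E, F)): towers=[A/F/E; D/C/B] holding=-
step 3 (unstack(B, C)): towers=[A/F/E; D/C] holding=B
step 4 (putdown(B)): towers=[A/F/E; B; D/C] holding=-
step 5 (unstack(E, F)): towers=[A/F; B; D/C] holding=E
step 6 (stack(E, C)): towers=[A/F; B; D/C/E] holding=-
step 7 (unstack(F, A)): towers=[A; B; D/C/E] holding=F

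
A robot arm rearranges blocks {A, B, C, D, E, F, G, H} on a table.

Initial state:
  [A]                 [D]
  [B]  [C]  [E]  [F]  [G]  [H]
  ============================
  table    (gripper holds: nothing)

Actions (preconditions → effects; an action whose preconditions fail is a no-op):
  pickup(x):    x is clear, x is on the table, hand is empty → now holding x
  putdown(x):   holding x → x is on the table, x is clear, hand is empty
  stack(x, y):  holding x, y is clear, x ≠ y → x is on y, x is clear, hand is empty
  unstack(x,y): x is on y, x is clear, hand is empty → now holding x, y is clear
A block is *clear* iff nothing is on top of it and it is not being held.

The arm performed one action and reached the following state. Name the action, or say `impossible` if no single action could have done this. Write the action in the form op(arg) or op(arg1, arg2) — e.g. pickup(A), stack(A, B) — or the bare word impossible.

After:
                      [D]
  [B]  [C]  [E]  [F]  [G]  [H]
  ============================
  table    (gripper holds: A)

unstack(A, B)

target: towers=[B; C; E; F; G/D; H] holding=A
     unstack(A, B) → towers=[B; C; E; F; G/D; H] holding=A  ← match
         pickup(E) → towers=[B/A; C; F; G/D; H] holding=E
         pickup(H) → towers=[B/A; C; E; F; G/D] holding=H
         pickup(F) → towers=[B/A; C; E; G/D; H] holding=F
     unstack(D, G) → towers=[B/A; C; E; F; G; H] holding=D
         pickup(C) → towers=[B/A; E; F; G/D; H] holding=C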